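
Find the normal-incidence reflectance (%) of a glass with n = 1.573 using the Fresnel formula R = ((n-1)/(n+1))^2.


Fresnel reflectance at normal incidence:
  R = ((n - 1)/(n + 1))^2
  (n - 1)/(n + 1) = (1.573 - 1)/(1.573 + 1) = 0.222697
  R = 0.222697^2 = 0.049594
  R(%) = 0.049594 * 100 = 4.959%

4.959%


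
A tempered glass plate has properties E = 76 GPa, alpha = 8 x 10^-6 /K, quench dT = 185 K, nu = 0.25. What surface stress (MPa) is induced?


Tempering stress: sigma = E * alpha * dT / (1 - nu)
  E (MPa) = 76 * 1000 = 76000
  Numerator = 76000 * (8 x 10^-6) * 185 = 112.48
  Denominator = 1 - 0.25 = 0.75
  sigma = 112.48 / 0.75 = 150.0 MPa

150.0 MPa


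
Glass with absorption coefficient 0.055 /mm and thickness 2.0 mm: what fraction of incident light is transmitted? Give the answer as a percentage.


Beer-Lambert law: T = exp(-alpha * thickness)
  exponent = -0.055 * 2.0 = -0.11
  T = exp(-0.11) = 0.8958
  Percentage = 0.8958 * 100 = 89.58%

89.58%


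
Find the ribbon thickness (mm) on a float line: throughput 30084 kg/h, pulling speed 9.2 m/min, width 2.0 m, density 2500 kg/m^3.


Ribbon cross-section from mass balance:
  Volume rate = throughput / density = 30084 / 2500 = 12.0336 m^3/h
  thickness = volume rate / (speed * 60 * width), i.e.
  thickness = throughput / (60 * speed * width * density) * 1000
  thickness = 30084 / (60 * 9.2 * 2.0 * 2500) * 1000 = 10.9 mm

10.9 mm


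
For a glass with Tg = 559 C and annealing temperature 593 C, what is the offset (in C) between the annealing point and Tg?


Offset = T_anneal - Tg:
  offset = 593 - 559 = 34 C

34 C


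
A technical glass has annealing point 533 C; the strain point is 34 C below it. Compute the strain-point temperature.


Strain point = annealing point - difference:
  T_strain = 533 - 34 = 499 C

499 C


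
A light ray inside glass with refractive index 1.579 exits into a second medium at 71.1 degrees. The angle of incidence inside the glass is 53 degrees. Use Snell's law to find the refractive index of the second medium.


Apply Snell's law: n1 * sin(theta1) = n2 * sin(theta2)
  n2 = n1 * sin(theta1) / sin(theta2)
  sin(53) = 0.798636
  sin(71.1) = 0.946085
  n2 = 1.579 * 0.798636 / 0.946085 = 1.3329

1.3329


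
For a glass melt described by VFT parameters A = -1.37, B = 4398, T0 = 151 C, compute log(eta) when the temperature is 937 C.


VFT equation: log(eta) = A + B / (T - T0)
  T - T0 = 937 - 151 = 786
  B / (T - T0) = 4398 / 786 = 5.595
  log(eta) = -1.37 + 5.595 = 4.225

4.225


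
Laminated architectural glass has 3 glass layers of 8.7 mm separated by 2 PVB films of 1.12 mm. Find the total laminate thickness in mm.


Total thickness = glass contribution + PVB contribution
  Glass: 3 * 8.7 = 26.1 mm
  PVB: 2 * 1.12 = 2.24 mm
  Total = 26.1 + 2.24 = 28.34 mm

28.34 mm


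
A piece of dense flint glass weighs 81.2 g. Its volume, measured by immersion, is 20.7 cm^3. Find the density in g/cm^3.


Use the definition of density:
  rho = mass / volume
  rho = 81.2 / 20.7 = 3.923 g/cm^3

3.923 g/cm^3


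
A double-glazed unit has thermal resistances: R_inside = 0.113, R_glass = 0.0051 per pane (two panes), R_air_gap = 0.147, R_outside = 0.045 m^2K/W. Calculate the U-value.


Total thermal resistance (series):
  R_total = R_in + R_glass + R_air + R_glass + R_out
  R_total = 0.113 + 0.0051 + 0.147 + 0.0051 + 0.045 = 0.3152 m^2K/W
U-value = 1 / R_total = 1 / 0.3152 = 3.173 W/m^2K

3.173 W/m^2K


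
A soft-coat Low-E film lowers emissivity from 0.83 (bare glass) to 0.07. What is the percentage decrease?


Percentage reduction = (1 - coated/uncoated) * 100
  Ratio = 0.07 / 0.83 = 0.0843
  Reduction = (1 - 0.0843) * 100 = 91.6%

91.6%


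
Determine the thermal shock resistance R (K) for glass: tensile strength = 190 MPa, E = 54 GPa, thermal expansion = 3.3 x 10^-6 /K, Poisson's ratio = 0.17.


Thermal shock resistance: R = sigma * (1 - nu) / (E * alpha)
  Numerator = 190 * (1 - 0.17) = 157.7
  Denominator = 54 * 1000 * (3.3 x 10^-6) = 0.1782
  R = 157.7 / 0.1782 = 885.0 K

885.0 K


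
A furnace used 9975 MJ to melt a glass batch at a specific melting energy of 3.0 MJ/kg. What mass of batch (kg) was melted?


Rearrange E = m * s for m:
  m = E / s
  m = 9975 / 3.0 = 3325.0 kg

3325.0 kg


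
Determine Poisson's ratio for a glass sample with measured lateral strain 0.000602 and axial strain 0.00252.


Poisson's ratio: nu = lateral strain / axial strain
  nu = 0.000602 / 0.00252 = 0.2389

0.2389


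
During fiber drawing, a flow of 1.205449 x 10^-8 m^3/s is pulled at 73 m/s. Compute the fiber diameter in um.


Cross-sectional area from continuity:
  A = Q / v = 1.205449 x 10^-8 / 73 = 1.6513 x 10^-10 m^2
Diameter from circular cross-section:
  d = sqrt(4A / pi) * 10^6 (m -> um)
  d = sqrt(4 * 1.6513 x 10^-10 / pi) * 10^6 = 14.5 um

14.5 um


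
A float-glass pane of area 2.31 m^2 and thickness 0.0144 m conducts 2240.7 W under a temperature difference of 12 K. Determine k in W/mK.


Fourier's law rearranged: k = Q * t / (A * dT)
  Numerator = 2240.7 * 0.0144 = 32.26608
  Denominator = 2.31 * 12 = 27.72
  k = 32.26608 / 27.72 = 1.164 W/mK

1.164 W/mK


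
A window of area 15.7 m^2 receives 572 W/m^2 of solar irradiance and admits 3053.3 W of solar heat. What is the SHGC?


Rearrange Q = Area * SHGC * Irradiance:
  SHGC = Q / (Area * Irradiance)
  SHGC = 3053.3 / (15.7 * 572) = 0.34

0.34


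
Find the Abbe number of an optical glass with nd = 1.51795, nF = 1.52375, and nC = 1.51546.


Abbe number formula: Vd = (nd - 1) / (nF - nC)
  nd - 1 = 1.51795 - 1 = 0.51795
  nF - nC = 1.52375 - 1.51546 = 0.00829
  Vd = 0.51795 / 0.00829 = 62.48

62.48


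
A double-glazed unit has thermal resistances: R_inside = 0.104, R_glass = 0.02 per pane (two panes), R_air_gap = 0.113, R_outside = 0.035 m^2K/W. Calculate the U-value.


Total thermal resistance (series):
  R_total = R_in + R_glass + R_air + R_glass + R_out
  R_total = 0.104 + 0.02 + 0.113 + 0.02 + 0.035 = 0.292 m^2K/W
U-value = 1 / R_total = 1 / 0.292 = 3.425 W/m^2K

3.425 W/m^2K


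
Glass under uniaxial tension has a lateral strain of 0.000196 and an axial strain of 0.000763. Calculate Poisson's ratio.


Poisson's ratio: nu = lateral strain / axial strain
  nu = 0.000196 / 0.000763 = 0.2569

0.2569


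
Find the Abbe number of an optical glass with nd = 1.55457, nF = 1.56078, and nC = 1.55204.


Abbe number formula: Vd = (nd - 1) / (nF - nC)
  nd - 1 = 1.55457 - 1 = 0.55457
  nF - nC = 1.56078 - 1.55204 = 0.00874
  Vd = 0.55457 / 0.00874 = 63.45

63.45


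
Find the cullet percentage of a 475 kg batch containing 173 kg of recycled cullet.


Cullet ratio = (cullet mass / total batch mass) * 100
  Ratio = 173 / 475 * 100 = 36.42%

36.42%


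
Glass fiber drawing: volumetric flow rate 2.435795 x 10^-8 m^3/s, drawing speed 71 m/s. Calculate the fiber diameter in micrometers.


Cross-sectional area from continuity:
  A = Q / v = 2.435795 x 10^-8 / 71 = 3.430697 x 10^-10 m^2
Diameter from circular cross-section:
  d = sqrt(4A / pi) * 10^6 (m -> um)
  d = sqrt(4 * 3.430697 x 10^-10 / pi) * 10^6 = 20.9 um

20.9 um


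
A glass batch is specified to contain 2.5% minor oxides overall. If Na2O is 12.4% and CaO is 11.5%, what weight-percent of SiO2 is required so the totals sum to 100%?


Known pieces sum to 100%:
  SiO2 = 100 - (others + Na2O + CaO)
  SiO2 = 100 - (2.5 + 12.4 + 11.5) = 73.6%

73.6%


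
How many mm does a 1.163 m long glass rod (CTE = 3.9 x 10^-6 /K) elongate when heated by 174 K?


Thermal expansion formula: dL = alpha * L0 * dT
  dL = (3.9 x 10^-6) * 1.163 * 174 = 0.00078921 m
Convert to mm: 0.00078921 * 1000 = 0.7892 mm

0.7892 mm


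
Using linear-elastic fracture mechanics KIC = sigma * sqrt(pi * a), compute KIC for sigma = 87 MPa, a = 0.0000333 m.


Fracture toughness: KIC = sigma * sqrt(pi * a)
  pi * a = pi * 0.0000333 = 0.000104615
  sqrt(pi * a) = 0.010228
  KIC = 87 * 0.010228 = 0.89 MPa*sqrt(m)

0.89 MPa*sqrt(m)


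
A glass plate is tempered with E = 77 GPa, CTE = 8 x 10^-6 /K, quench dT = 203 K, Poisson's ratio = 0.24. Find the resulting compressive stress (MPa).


Tempering stress: sigma = E * alpha * dT / (1 - nu)
  E (MPa) = 77 * 1000 = 77000
  Numerator = 77000 * (8 x 10^-6) * 203 = 125.048
  Denominator = 1 - 0.24 = 0.76
  sigma = 125.048 / 0.76 = 164.5 MPa

164.5 MPa


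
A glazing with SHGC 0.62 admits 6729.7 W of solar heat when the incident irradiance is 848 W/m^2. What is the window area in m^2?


Rearrange Q = Area * SHGC * Irradiance:
  Area = Q / (SHGC * Irradiance)
  Area = 6729.7 / (0.62 * 848) = 12.8 m^2

12.8 m^2


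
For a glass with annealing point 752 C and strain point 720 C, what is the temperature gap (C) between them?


Gap = T_anneal - T_strain:
  gap = 752 - 720 = 32 C

32 C


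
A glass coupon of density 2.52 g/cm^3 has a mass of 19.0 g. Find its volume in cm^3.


Rearrange rho = m / V:
  V = m / rho
  V = 19.0 / 2.52 = 7.54 cm^3

7.54 cm^3


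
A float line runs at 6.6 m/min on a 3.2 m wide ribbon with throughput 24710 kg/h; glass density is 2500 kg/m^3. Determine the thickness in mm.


Ribbon cross-section from mass balance:
  Volume rate = throughput / density = 24710 / 2500 = 9.884 m^3/h
  thickness = volume rate / (speed * 60 * width), i.e.
  thickness = throughput / (60 * speed * width * density) * 1000
  thickness = 24710 / (60 * 6.6 * 3.2 * 2500) * 1000 = 7.8 mm

7.8 mm


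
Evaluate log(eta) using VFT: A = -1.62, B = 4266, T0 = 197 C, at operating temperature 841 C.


VFT equation: log(eta) = A + B / (T - T0)
  T - T0 = 841 - 197 = 644
  B / (T - T0) = 4266 / 644 = 6.624
  log(eta) = -1.62 + 6.624 = 5.004

5.004


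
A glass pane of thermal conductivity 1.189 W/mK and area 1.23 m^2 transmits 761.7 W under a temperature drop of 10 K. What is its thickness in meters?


Fourier's law: t = k * A * dT / Q
  t = 1.189 * 1.23 * 10 / 761.7
  t = 14.6247 / 761.7 = 0.0192 m

0.0192 m


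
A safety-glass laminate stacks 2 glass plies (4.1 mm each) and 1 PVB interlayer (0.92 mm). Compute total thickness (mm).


Total thickness = glass contribution + PVB contribution
  Glass: 2 * 4.1 = 8.2 mm
  PVB: 1 * 0.92 = 0.92 mm
  Total = 8.2 + 0.92 = 9.12 mm

9.12 mm


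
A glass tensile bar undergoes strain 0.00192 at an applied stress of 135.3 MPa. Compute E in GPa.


Young's modulus: E = stress / strain
  E = 135.3 MPa / 0.00192 = 70468.75 MPa
Convert to GPa: 70468.75 / 1000 = 70.47 GPa

70.47 GPa


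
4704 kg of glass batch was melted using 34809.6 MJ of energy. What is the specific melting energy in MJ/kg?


Rearrange E = m * s for s:
  s = E / m
  s = 34809.6 / 4704 = 7.4 MJ/kg

7.4 MJ/kg


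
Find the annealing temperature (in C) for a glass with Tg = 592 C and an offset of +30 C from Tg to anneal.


The annealing temperature is Tg plus the offset:
  T_anneal = 592 + 30 = 622 C

622 C


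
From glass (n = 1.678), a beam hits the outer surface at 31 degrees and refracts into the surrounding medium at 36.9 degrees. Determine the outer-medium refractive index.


Apply Snell's law: n1 * sin(theta1) = n2 * sin(theta2)
  n2 = n1 * sin(theta1) / sin(theta2)
  sin(31) = 0.515038
  sin(36.9) = 0.60042
  n2 = 1.678 * 0.515038 / 0.60042 = 1.4394

1.4394


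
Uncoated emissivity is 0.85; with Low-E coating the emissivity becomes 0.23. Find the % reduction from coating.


Percentage reduction = (1 - coated/uncoated) * 100
  Ratio = 0.23 / 0.85 = 0.2706
  Reduction = (1 - 0.2706) * 100 = 72.9%

72.9%


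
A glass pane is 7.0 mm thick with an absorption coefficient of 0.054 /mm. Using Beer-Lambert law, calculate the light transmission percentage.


Beer-Lambert law: T = exp(-alpha * thickness)
  exponent = -0.054 * 7.0 = -0.378
  T = exp(-0.378) = 0.6852
  Percentage = 0.6852 * 100 = 68.52%

68.52%


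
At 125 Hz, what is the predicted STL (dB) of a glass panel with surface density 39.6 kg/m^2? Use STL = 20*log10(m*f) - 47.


Mass law: STL = 20 * log10(m * f) - 47
  m * f = 39.6 * 125 = 4950
  log10(4950) = 3.69461
  STL = 20 * 3.69461 - 47 = 73.8922 - 47 = 26.9 dB

26.9 dB


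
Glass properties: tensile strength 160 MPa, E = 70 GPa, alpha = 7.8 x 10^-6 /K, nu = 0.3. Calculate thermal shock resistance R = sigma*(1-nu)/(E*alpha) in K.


Thermal shock resistance: R = sigma * (1 - nu) / (E * alpha)
  Numerator = 160 * (1 - 0.3) = 112.0
  Denominator = 70 * 1000 * (7.8 x 10^-6) = 0.546
  R = 112.0 / 0.546 = 205.1 K

205.1 K


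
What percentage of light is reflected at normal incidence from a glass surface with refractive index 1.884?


Fresnel reflectance at normal incidence:
  R = ((n - 1)/(n + 1))^2
  (n - 1)/(n + 1) = (1.884 - 1)/(1.884 + 1) = 0.306519
  R = 0.306519^2 = 0.0939539
  R(%) = 0.0939539 * 100 = 9.395%

9.395%


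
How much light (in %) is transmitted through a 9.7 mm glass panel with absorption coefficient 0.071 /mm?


Beer-Lambert law: T = exp(-alpha * thickness)
  exponent = -0.071 * 9.7 = -0.6887
  T = exp(-0.6887) = 0.5022
  Percentage = 0.5022 * 100 = 50.22%

50.22%


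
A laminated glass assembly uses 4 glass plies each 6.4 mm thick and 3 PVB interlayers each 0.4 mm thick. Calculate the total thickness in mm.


Total thickness = glass contribution + PVB contribution
  Glass: 4 * 6.4 = 25.6 mm
  PVB: 3 * 0.4 = 1.2 mm
  Total = 25.6 + 1.2 = 26.8 mm

26.8 mm


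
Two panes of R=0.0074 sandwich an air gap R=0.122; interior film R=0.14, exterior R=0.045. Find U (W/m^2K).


Total thermal resistance (series):
  R_total = R_in + R_glass + R_air + R_glass + R_out
  R_total = 0.14 + 0.0074 + 0.122 + 0.0074 + 0.045 = 0.3218 m^2K/W
U-value = 1 / R_total = 1 / 0.3218 = 3.108 W/m^2K

3.108 W/m^2K


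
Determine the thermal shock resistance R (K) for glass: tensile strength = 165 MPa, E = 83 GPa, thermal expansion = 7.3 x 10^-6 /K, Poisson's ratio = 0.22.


Thermal shock resistance: R = sigma * (1 - nu) / (E * alpha)
  Numerator = 165 * (1 - 0.22) = 128.7
  Denominator = 83 * 1000 * (7.3 x 10^-6) = 0.6059
  R = 128.7 / 0.6059 = 212.4 K

212.4 K


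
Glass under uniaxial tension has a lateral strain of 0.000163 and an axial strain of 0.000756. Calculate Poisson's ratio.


Poisson's ratio: nu = lateral strain / axial strain
  nu = 0.000163 / 0.000756 = 0.2156

0.2156


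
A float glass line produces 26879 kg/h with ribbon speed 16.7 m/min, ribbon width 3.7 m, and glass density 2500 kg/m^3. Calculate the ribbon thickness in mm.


Ribbon cross-section from mass balance:
  Volume rate = throughput / density = 26879 / 2500 = 10.7516 m^3/h
  thickness = volume rate / (speed * 60 * width), i.e.
  thickness = throughput / (60 * speed * width * density) * 1000
  thickness = 26879 / (60 * 16.7 * 3.7 * 2500) * 1000 = 2.9 mm

2.9 mm


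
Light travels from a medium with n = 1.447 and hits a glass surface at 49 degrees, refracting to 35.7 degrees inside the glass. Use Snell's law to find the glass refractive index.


Apply Snell's law: n1 * sin(theta1) = n2 * sin(theta2)
  n2 = n1 * sin(theta1) / sin(theta2)
  sin(49) = 0.75471
  sin(35.7) = 0.583541
  n2 = 1.447 * 0.75471 / 0.583541 = 1.8714

1.8714


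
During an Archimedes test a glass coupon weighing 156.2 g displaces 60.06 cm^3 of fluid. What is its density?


Use the definition of density:
  rho = mass / volume
  rho = 156.2 / 60.06 = 2.601 g/cm^3

2.601 g/cm^3


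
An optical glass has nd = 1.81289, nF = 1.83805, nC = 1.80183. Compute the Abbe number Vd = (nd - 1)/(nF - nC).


Abbe number formula: Vd = (nd - 1) / (nF - nC)
  nd - 1 = 1.81289 - 1 = 0.81289
  nF - nC = 1.83805 - 1.80183 = 0.03622
  Vd = 0.81289 / 0.03622 = 22.44

22.44


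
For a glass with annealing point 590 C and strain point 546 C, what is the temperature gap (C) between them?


Gap = T_anneal - T_strain:
  gap = 590 - 546 = 44 C

44 C


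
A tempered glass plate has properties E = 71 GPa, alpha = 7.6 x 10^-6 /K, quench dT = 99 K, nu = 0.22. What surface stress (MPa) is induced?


Tempering stress: sigma = E * alpha * dT / (1 - nu)
  E (MPa) = 71 * 1000 = 71000
  Numerator = 71000 * (7.6 x 10^-6) * 99 = 53.4204
  Denominator = 1 - 0.22 = 0.78
  sigma = 53.4204 / 0.78 = 68.5 MPa

68.5 MPa


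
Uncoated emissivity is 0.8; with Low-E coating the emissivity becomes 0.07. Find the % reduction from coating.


Percentage reduction = (1 - coated/uncoated) * 100
  Ratio = 0.07 / 0.8 = 0.0875
  Reduction = (1 - 0.0875) * 100 = 91.2%

91.2%


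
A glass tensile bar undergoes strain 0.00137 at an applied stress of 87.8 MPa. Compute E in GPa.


Young's modulus: E = stress / strain
  E = 87.8 MPa / 0.00137 = 64087.59 MPa
Convert to GPa: 64087.59 / 1000 = 64.09 GPa

64.09 GPa


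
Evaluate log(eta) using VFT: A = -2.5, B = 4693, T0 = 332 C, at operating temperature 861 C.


VFT equation: log(eta) = A + B / (T - T0)
  T - T0 = 861 - 332 = 529
  B / (T - T0) = 4693 / 529 = 8.871
  log(eta) = -2.5 + 8.871 = 6.371

6.371


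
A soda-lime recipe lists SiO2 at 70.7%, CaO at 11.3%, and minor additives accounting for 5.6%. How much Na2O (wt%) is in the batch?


Pieces sum to 100%:
  Na2O = 100 - (SiO2 + CaO + others)
  Na2O = 100 - (70.7 + 11.3 + 5.6) = 12.4%

12.4%


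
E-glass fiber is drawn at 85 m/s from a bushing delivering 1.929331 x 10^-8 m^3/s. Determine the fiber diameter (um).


Cross-sectional area from continuity:
  A = Q / v = 1.929331 x 10^-8 / 85 = 2.269801 x 10^-10 m^2
Diameter from circular cross-section:
  d = sqrt(4A / pi) * 10^6 (m -> um)
  d = sqrt(4 * 2.269801 x 10^-10 / pi) * 10^6 = 17.0 um

17.0 um


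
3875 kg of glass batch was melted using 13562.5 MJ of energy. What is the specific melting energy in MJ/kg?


Rearrange E = m * s for s:
  s = E / m
  s = 13562.5 / 3875 = 3.5 MJ/kg

3.5 MJ/kg


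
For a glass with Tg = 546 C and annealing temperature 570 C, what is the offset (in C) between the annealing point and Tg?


Offset = T_anneal - Tg:
  offset = 570 - 546 = 24 C

24 C


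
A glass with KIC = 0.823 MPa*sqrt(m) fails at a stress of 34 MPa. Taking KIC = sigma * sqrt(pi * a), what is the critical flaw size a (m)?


Rearrange KIC = sigma * sqrt(pi * a):
  sqrt(pi * a) = KIC / sigma
  sqrt(pi * a) = 0.823 / 34 = 0.024206
  a = (KIC / sigma)^2 / pi
  a = 0.024206^2 / pi = 0.0001865 m

0.0001865 m


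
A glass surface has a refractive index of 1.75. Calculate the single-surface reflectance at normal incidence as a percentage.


Fresnel reflectance at normal incidence:
  R = ((n - 1)/(n + 1))^2
  (n - 1)/(n + 1) = (1.75 - 1)/(1.75 + 1) = 0.272727
  R = 0.272727^2 = 0.07438
  R(%) = 0.07438 * 100 = 7.438%

7.438%


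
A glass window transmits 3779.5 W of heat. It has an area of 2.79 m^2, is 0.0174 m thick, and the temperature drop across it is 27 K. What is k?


Fourier's law rearranged: k = Q * t / (A * dT)
  Numerator = 3779.5 * 0.0174 = 65.7633
  Denominator = 2.79 * 27 = 75.33
  k = 65.7633 / 75.33 = 0.873 W/mK

0.873 W/mK


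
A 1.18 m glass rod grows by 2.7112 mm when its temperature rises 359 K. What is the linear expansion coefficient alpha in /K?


Rearrange dL = alpha * L0 * dT for alpha:
  alpha = dL / (L0 * dT)
  alpha = (2.7112 / 1000) / (1.18 * 359) = 0.0000064 /K = 6.4 x 10^-6 /K

6.4 x 10^-6 /K


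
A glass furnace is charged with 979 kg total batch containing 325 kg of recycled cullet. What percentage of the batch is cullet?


Cullet ratio = (cullet mass / total batch mass) * 100
  Ratio = 325 / 979 * 100 = 33.2%

33.2%


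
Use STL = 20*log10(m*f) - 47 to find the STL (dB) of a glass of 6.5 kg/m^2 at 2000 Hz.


Mass law: STL = 20 * log10(m * f) - 47
  m * f = 6.5 * 2000 = 13000
  log10(13000) = 4.11394
  STL = 20 * 4.11394 - 47 = 82.2788 - 47 = 35.3 dB

35.3 dB


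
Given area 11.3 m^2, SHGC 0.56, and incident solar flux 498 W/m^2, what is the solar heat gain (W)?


Solar heat gain: Q = Area * SHGC * Irradiance
  Q = 11.3 * 0.56 * 498 = 3151.3 W

3151.3 W


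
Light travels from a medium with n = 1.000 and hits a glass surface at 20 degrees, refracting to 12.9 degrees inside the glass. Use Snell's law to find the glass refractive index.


Apply Snell's law: n1 * sin(theta1) = n2 * sin(theta2)
  n2 = n1 * sin(theta1) / sin(theta2)
  sin(20) = 0.34202
  sin(12.9) = 0.22325
  n2 = 1.000 * 0.34202 / 0.22325 = 1.532

1.532


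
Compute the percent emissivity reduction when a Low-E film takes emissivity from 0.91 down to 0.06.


Percentage reduction = (1 - coated/uncoated) * 100
  Ratio = 0.06 / 0.91 = 0.0659
  Reduction = (1 - 0.0659) * 100 = 93.4%

93.4%


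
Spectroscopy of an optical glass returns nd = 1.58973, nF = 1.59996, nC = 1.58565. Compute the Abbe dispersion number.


Abbe number formula: Vd = (nd - 1) / (nF - nC)
  nd - 1 = 1.58973 - 1 = 0.58973
  nF - nC = 1.59996 - 1.58565 = 0.01431
  Vd = 0.58973 / 0.01431 = 41.21

41.21


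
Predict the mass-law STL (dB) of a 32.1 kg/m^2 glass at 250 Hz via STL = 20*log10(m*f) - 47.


Mass law: STL = 20 * log10(m * f) - 47
  m * f = 32.1 * 250 = 8025
  log10(8025) = 3.90445
  STL = 20 * 3.90445 - 47 = 78.089 - 47 = 31.1 dB

31.1 dB


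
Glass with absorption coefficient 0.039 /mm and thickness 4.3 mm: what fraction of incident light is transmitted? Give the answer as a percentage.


Beer-Lambert law: T = exp(-alpha * thickness)
  exponent = -0.039 * 4.3 = -0.1677
  T = exp(-0.1677) = 0.8456
  Percentage = 0.8456 * 100 = 84.56%

84.56%


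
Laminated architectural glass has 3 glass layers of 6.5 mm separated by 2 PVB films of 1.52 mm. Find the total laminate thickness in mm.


Total thickness = glass contribution + PVB contribution
  Glass: 3 * 6.5 = 19.5 mm
  PVB: 2 * 1.52 = 3.04 mm
  Total = 19.5 + 3.04 = 22.54 mm

22.54 mm


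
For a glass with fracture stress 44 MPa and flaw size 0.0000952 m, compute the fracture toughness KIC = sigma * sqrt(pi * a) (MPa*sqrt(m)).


Fracture toughness: KIC = sigma * sqrt(pi * a)
  pi * a = pi * 0.0000952 = 0.00029908
  sqrt(pi * a) = 0.017294
  KIC = 44 * 0.017294 = 0.761 MPa*sqrt(m)

0.761 MPa*sqrt(m)


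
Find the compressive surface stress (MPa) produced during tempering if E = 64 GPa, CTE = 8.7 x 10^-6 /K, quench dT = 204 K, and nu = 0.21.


Tempering stress: sigma = E * alpha * dT / (1 - nu)
  E (MPa) = 64 * 1000 = 64000
  Numerator = 64000 * (8.7 x 10^-6) * 204 = 113.5872
  Denominator = 1 - 0.21 = 0.79
  sigma = 113.5872 / 0.79 = 143.8 MPa

143.8 MPa


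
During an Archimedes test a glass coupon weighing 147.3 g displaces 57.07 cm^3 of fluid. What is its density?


Use the definition of density:
  rho = mass / volume
  rho = 147.3 / 57.07 = 2.581 g/cm^3

2.581 g/cm^3


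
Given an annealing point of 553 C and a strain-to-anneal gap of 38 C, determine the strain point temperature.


Strain point = annealing point - difference:
  T_strain = 553 - 38 = 515 C

515 C


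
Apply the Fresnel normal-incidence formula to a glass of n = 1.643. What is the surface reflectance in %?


Fresnel reflectance at normal incidence:
  R = ((n - 1)/(n + 1))^2
  (n - 1)/(n + 1) = (1.643 - 1)/(1.643 + 1) = 0.243284
  R = 0.243284^2 = 0.0591871
  R(%) = 0.0591871 * 100 = 5.919%

5.919%


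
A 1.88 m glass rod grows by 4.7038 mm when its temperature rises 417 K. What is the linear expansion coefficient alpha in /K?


Rearrange dL = alpha * L0 * dT for alpha:
  alpha = dL / (L0 * dT)
  alpha = (4.7038 / 1000) / (1.88 * 417) = 0.000006 /K = 6 x 10^-6 /K

6 x 10^-6 /K


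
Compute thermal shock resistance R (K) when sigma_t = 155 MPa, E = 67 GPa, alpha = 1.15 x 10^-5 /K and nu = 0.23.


Thermal shock resistance: R = sigma * (1 - nu) / (E * alpha)
  Numerator = 155 * (1 - 0.23) = 119.35
  Denominator = 67 * 1000 * (1.15 x 10^-5) = 0.7705
  R = 119.35 / 0.7705 = 154.9 K

154.9 K


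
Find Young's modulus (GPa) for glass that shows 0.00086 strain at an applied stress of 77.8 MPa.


Young's modulus: E = stress / strain
  E = 77.8 MPa / 0.00086 = 90465.12 MPa
Convert to GPa: 90465.12 / 1000 = 90.47 GPa

90.47 GPa


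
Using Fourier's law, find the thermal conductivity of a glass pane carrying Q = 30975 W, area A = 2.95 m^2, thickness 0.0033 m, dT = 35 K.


Fourier's law rearranged: k = Q * t / (A * dT)
  Numerator = 30975 * 0.0033 = 102.2175
  Denominator = 2.95 * 35 = 103.25
  k = 102.2175 / 103.25 = 0.99 W/mK

0.99 W/mK


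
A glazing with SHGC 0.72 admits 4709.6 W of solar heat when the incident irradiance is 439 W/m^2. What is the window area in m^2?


Rearrange Q = Area * SHGC * Irradiance:
  Area = Q / (SHGC * Irradiance)
  Area = 4709.6 / (0.72 * 439) = 14.9 m^2

14.9 m^2


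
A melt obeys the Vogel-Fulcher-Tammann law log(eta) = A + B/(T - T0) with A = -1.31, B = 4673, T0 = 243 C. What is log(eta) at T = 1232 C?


VFT equation: log(eta) = A + B / (T - T0)
  T - T0 = 1232 - 243 = 989
  B / (T - T0) = 4673 / 989 = 4.725
  log(eta) = -1.31 + 4.725 = 3.415

3.415


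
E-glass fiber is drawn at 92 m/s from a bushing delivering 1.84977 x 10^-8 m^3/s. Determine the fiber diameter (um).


Cross-sectional area from continuity:
  A = Q / v = 1.84977 x 10^-8 / 92 = 2.01062 x 10^-10 m^2
Diameter from circular cross-section:
  d = sqrt(4A / pi) * 10^6 (m -> um)
  d = sqrt(4 * 2.01062 x 10^-10 / pi) * 10^6 = 16.0 um

16.0 um


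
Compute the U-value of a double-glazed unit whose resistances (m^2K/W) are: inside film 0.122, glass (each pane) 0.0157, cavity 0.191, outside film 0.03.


Total thermal resistance (series):
  R_total = R_in + R_glass + R_air + R_glass + R_out
  R_total = 0.122 + 0.0157 + 0.191 + 0.0157 + 0.03 = 0.3744 m^2K/W
U-value = 1 / R_total = 1 / 0.3744 = 2.671 W/m^2K

2.671 W/m^2K


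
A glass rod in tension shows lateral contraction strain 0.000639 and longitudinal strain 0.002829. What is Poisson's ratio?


Poisson's ratio: nu = lateral strain / axial strain
  nu = 0.000639 / 0.002829 = 0.2259

0.2259


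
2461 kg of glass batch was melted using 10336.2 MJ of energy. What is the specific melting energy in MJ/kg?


Rearrange E = m * s for s:
  s = E / m
  s = 10336.2 / 2461 = 4.2 MJ/kg

4.2 MJ/kg


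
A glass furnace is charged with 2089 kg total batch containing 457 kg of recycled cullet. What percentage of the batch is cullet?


Cullet ratio = (cullet mass / total batch mass) * 100
  Ratio = 457 / 2089 * 100 = 21.88%

21.88%


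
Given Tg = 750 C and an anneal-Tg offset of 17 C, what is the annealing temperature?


The annealing temperature is Tg plus the offset:
  T_anneal = 750 + 17 = 767 C

767 C


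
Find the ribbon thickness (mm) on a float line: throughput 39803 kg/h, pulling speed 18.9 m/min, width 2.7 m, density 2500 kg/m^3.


Ribbon cross-section from mass balance:
  Volume rate = throughput / density = 39803 / 2500 = 15.9212 m^3/h
  thickness = volume rate / (speed * 60 * width), i.e.
  thickness = throughput / (60 * speed * width * density) * 1000
  thickness = 39803 / (60 * 18.9 * 2.7 * 2500) * 1000 = 5.2 mm

5.2 mm


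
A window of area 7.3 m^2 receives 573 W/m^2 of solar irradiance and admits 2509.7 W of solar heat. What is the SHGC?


Rearrange Q = Area * SHGC * Irradiance:
  SHGC = Q / (Area * Irradiance)
  SHGC = 2509.7 / (7.3 * 573) = 0.6

0.6


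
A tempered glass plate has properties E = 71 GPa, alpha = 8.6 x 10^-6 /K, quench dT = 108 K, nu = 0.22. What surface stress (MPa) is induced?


Tempering stress: sigma = E * alpha * dT / (1 - nu)
  E (MPa) = 71 * 1000 = 71000
  Numerator = 71000 * (8.6 x 10^-6) * 108 = 65.9448
  Denominator = 1 - 0.22 = 0.78
  sigma = 65.9448 / 0.78 = 84.5 MPa

84.5 MPa


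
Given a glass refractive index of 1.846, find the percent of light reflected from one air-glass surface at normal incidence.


Fresnel reflectance at normal incidence:
  R = ((n - 1)/(n + 1))^2
  (n - 1)/(n + 1) = (1.846 - 1)/(1.846 + 1) = 0.297259
  R = 0.297259^2 = 0.0883629
  R(%) = 0.0883629 * 100 = 8.836%

8.836%


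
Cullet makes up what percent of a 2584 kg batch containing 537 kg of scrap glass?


Cullet ratio = (cullet mass / total batch mass) * 100
  Ratio = 537 / 2584 * 100 = 20.78%

20.78%


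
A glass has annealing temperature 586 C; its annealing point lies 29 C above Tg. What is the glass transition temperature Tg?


Rearrange T_anneal = Tg + offset for Tg:
  Tg = T_anneal - offset = 586 - 29 = 557 C

557 C


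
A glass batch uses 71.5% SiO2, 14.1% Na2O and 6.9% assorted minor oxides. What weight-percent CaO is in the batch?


Pieces sum to 100%:
  CaO = 100 - (SiO2 + Na2O + others)
  CaO = 100 - (71.5 + 14.1 + 6.9) = 7.5%

7.5%


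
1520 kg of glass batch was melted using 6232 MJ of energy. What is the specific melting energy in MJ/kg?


Rearrange E = m * s for s:
  s = E / m
  s = 6232 / 1520 = 4.1 MJ/kg

4.1 MJ/kg


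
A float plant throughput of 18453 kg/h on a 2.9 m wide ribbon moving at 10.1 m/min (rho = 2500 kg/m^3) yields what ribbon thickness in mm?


Ribbon cross-section from mass balance:
  Volume rate = throughput / density = 18453 / 2500 = 7.3812 m^3/h
  thickness = volume rate / (speed * 60 * width), i.e.
  thickness = throughput / (60 * speed * width * density) * 1000
  thickness = 18453 / (60 * 10.1 * 2.9 * 2500) * 1000 = 4.2 mm

4.2 mm


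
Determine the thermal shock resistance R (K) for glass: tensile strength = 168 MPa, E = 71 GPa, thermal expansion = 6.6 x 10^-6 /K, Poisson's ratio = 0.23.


Thermal shock resistance: R = sigma * (1 - nu) / (E * alpha)
  Numerator = 168 * (1 - 0.23) = 129.36
  Denominator = 71 * 1000 * (6.6 x 10^-6) = 0.4686
  R = 129.36 / 0.4686 = 276.1 K

276.1 K


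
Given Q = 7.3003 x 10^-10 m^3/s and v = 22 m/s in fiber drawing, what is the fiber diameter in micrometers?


Cross-sectional area from continuity:
  A = Q / v = 7.3003 x 10^-10 / 22 = 3.318318 x 10^-11 m^2
Diameter from circular cross-section:
  d = sqrt(4A / pi) * 10^6 (m -> um)
  d = sqrt(4 * 3.318318 x 10^-11 / pi) * 10^6 = 6.5 um

6.5 um


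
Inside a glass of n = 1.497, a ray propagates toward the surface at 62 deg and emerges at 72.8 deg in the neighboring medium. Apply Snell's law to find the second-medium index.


Apply Snell's law: n1 * sin(theta1) = n2 * sin(theta2)
  n2 = n1 * sin(theta1) / sin(theta2)
  sin(62) = 0.882948
  sin(72.8) = 0.955278
  n2 = 1.497 * 0.882948 / 0.955278 = 1.3837

1.3837


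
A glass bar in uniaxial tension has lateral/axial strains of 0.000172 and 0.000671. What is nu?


Poisson's ratio: nu = lateral strain / axial strain
  nu = 0.000172 / 0.000671 = 0.2563

0.2563


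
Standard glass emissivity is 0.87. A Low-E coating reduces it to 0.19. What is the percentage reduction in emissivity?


Percentage reduction = (1 - coated/uncoated) * 100
  Ratio = 0.19 / 0.87 = 0.2184
  Reduction = (1 - 0.2184) * 100 = 78.2%

78.2%


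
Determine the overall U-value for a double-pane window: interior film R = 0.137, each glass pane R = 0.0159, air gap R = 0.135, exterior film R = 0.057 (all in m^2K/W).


Total thermal resistance (series):
  R_total = R_in + R_glass + R_air + R_glass + R_out
  R_total = 0.137 + 0.0159 + 0.135 + 0.0159 + 0.057 = 0.3608 m^2K/W
U-value = 1 / R_total = 1 / 0.3608 = 2.772 W/m^2K

2.772 W/m^2K


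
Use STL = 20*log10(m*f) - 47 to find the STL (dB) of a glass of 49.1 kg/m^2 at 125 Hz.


Mass law: STL = 20 * log10(m * f) - 47
  m * f = 49.1 * 125 = 6137.5
  log10(6137.5) = 3.78799
  STL = 20 * 3.78799 - 47 = 75.7598 - 47 = 28.8 dB

28.8 dB


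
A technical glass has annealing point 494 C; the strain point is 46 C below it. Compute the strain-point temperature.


Strain point = annealing point - difference:
  T_strain = 494 - 46 = 448 C

448 C


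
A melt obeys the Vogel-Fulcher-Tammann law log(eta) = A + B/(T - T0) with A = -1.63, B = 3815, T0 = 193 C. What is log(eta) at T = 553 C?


VFT equation: log(eta) = A + B / (T - T0)
  T - T0 = 553 - 193 = 360
  B / (T - T0) = 3815 / 360 = 10.597
  log(eta) = -1.63 + 10.597 = 8.967

8.967


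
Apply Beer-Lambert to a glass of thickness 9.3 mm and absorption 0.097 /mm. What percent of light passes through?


Beer-Lambert law: T = exp(-alpha * thickness)
  exponent = -0.097 * 9.3 = -0.9021
  T = exp(-0.9021) = 0.4057
  Percentage = 0.4057 * 100 = 40.57%

40.57%


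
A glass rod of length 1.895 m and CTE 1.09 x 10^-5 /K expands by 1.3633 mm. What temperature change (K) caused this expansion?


Rearrange dL = alpha * L0 * dT for dT:
  dT = dL / (alpha * L0)
  dL (m) = 1.3633 / 1000 = 0.0013633
  dT = 0.0013633 / ((1.09 x 10^-5) * 1.895) = 66.0 K

66.0 K


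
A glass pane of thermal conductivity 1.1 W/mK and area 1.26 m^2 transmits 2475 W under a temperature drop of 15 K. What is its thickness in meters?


Fourier's law: t = k * A * dT / Q
  t = 1.1 * 1.26 * 15 / 2475
  t = 20.79 / 2475 = 0.0084 m

0.0084 m


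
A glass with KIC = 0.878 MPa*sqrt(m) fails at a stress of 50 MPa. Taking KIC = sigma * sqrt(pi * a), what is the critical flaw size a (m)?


Rearrange KIC = sigma * sqrt(pi * a):
  sqrt(pi * a) = KIC / sigma
  sqrt(pi * a) = 0.878 / 50 = 0.01756
  a = (KIC / sigma)^2 / pi
  a = 0.01756^2 / pi = 0.0000982 m

0.0000982 m


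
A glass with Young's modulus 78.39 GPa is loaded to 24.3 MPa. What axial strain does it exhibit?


Rearrange E = sigma / epsilon:
  epsilon = sigma / E
  E (MPa) = 78.39 * 1000 = 78390
  epsilon = 24.3 / 78390 = 0.00031

0.00031


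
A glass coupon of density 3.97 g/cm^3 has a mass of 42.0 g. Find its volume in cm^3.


Rearrange rho = m / V:
  V = m / rho
  V = 42.0 / 3.97 = 10.579 cm^3

10.579 cm^3


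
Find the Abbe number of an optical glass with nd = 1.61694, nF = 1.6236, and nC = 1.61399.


Abbe number formula: Vd = (nd - 1) / (nF - nC)
  nd - 1 = 1.61694 - 1 = 0.61694
  nF - nC = 1.6236 - 1.61399 = 0.00961
  Vd = 0.61694 / 0.00961 = 64.2

64.2


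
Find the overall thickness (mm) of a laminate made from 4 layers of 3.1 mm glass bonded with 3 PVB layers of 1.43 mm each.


Total thickness = glass contribution + PVB contribution
  Glass: 4 * 3.1 = 12.4 mm
  PVB: 3 * 1.43 = 4.29 mm
  Total = 12.4 + 4.29 = 16.69 mm

16.69 mm


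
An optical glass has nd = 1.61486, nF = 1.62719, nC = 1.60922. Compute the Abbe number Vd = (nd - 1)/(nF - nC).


Abbe number formula: Vd = (nd - 1) / (nF - nC)
  nd - 1 = 1.61486 - 1 = 0.61486
  nF - nC = 1.62719 - 1.60922 = 0.01797
  Vd = 0.61486 / 0.01797 = 34.22

34.22


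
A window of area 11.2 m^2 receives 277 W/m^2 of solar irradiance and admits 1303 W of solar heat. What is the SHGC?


Rearrange Q = Area * SHGC * Irradiance:
  SHGC = Q / (Area * Irradiance)
  SHGC = 1303 / (11.2 * 277) = 0.42

0.42


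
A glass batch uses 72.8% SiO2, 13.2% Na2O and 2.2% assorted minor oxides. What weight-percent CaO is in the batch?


Pieces sum to 100%:
  CaO = 100 - (SiO2 + Na2O + others)
  CaO = 100 - (72.8 + 13.2 + 2.2) = 11.8%

11.8%


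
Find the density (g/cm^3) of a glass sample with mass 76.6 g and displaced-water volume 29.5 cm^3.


Use the definition of density:
  rho = mass / volume
  rho = 76.6 / 29.5 = 2.597 g/cm^3

2.597 g/cm^3


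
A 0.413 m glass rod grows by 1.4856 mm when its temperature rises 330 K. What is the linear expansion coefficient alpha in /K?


Rearrange dL = alpha * L0 * dT for alpha:
  alpha = dL / (L0 * dT)
  alpha = (1.4856 / 1000) / (0.413 * 330) = 0.0000109 /K = 1.09 x 10^-5 /K

1.09 x 10^-5 /K


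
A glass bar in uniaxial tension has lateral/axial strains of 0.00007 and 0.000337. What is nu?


Poisson's ratio: nu = lateral strain / axial strain
  nu = 0.00007 / 0.000337 = 0.2077

0.2077


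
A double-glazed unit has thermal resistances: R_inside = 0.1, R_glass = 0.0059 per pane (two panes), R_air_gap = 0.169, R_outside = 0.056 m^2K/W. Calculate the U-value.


Total thermal resistance (series):
  R_total = R_in + R_glass + R_air + R_glass + R_out
  R_total = 0.1 + 0.0059 + 0.169 + 0.0059 + 0.056 = 0.3368 m^2K/W
U-value = 1 / R_total = 1 / 0.3368 = 2.969 W/m^2K

2.969 W/m^2K


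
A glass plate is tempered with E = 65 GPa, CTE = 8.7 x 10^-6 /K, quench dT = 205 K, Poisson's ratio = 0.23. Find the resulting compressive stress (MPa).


Tempering stress: sigma = E * alpha * dT / (1 - nu)
  E (MPa) = 65 * 1000 = 65000
  Numerator = 65000 * (8.7 x 10^-6) * 205 = 115.9275
  Denominator = 1 - 0.23 = 0.77
  sigma = 115.9275 / 0.77 = 150.6 MPa

150.6 MPa


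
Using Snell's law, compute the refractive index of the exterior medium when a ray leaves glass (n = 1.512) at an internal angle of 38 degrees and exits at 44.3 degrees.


Apply Snell's law: n1 * sin(theta1) = n2 * sin(theta2)
  n2 = n1 * sin(theta1) / sin(theta2)
  sin(38) = 0.615661
  sin(44.3) = 0.698415
  n2 = 1.512 * 0.615661 / 0.698415 = 1.3328

1.3328


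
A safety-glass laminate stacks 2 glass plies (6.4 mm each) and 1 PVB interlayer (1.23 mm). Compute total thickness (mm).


Total thickness = glass contribution + PVB contribution
  Glass: 2 * 6.4 = 12.8 mm
  PVB: 1 * 1.23 = 1.23 mm
  Total = 12.8 + 1.23 = 14.03 mm

14.03 mm


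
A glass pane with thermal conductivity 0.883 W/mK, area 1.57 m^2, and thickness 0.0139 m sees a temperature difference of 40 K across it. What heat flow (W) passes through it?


Fourier's law: Q = k * A * dT / t
  Q = 0.883 * 1.57 * 40 / 0.0139
  Q = 55.4524 / 0.0139 = 3989.4 W

3989.4 W


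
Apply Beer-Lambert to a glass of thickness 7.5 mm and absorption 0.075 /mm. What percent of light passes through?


Beer-Lambert law: T = exp(-alpha * thickness)
  exponent = -0.075 * 7.5 = -0.5625
  T = exp(-0.5625) = 0.5698
  Percentage = 0.5698 * 100 = 56.98%

56.98%


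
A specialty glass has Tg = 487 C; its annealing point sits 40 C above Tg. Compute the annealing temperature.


The annealing temperature is Tg plus the offset:
  T_anneal = 487 + 40 = 527 C

527 C


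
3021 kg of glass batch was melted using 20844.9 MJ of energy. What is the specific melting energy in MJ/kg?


Rearrange E = m * s for s:
  s = E / m
  s = 20844.9 / 3021 = 6.9 MJ/kg

6.9 MJ/kg


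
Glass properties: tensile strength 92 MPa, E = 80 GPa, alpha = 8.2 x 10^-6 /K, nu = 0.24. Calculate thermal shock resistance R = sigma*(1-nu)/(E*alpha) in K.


Thermal shock resistance: R = sigma * (1 - nu) / (E * alpha)
  Numerator = 92 * (1 - 0.24) = 69.92
  Denominator = 80 * 1000 * (8.2 x 10^-6) = 0.656
  R = 69.92 / 0.656 = 106.6 K

106.6 K


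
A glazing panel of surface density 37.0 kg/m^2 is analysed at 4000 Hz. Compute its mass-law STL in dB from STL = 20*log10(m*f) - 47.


Mass law: STL = 20 * log10(m * f) - 47
  m * f = 37.0 * 4000 = 148000
  log10(148000) = 5.17026
  STL = 20 * 5.17026 - 47 = 103.4052 - 47 = 56.4 dB

56.4 dB


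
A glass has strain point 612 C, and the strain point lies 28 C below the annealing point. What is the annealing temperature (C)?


T_anneal = T_strain + gap:
  T_anneal = 612 + 28 = 640 C

640 C


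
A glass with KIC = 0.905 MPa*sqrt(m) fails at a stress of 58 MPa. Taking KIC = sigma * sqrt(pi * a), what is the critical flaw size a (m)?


Rearrange KIC = sigma * sqrt(pi * a):
  sqrt(pi * a) = KIC / sigma
  sqrt(pi * a) = 0.905 / 58 = 0.015603
  a = (KIC / sigma)^2 / pi
  a = 0.015603^2 / pi = 0.0000775 m

0.0000775 m


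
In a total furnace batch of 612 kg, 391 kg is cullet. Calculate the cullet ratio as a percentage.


Cullet ratio = (cullet mass / total batch mass) * 100
  Ratio = 391 / 612 * 100 = 63.89%

63.89%


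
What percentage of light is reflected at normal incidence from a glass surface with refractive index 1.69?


Fresnel reflectance at normal incidence:
  R = ((n - 1)/(n + 1))^2
  (n - 1)/(n + 1) = (1.69 - 1)/(1.69 + 1) = 0.256506
  R = 0.256506^2 = 0.0657953
  R(%) = 0.0657953 * 100 = 6.58%

6.58%


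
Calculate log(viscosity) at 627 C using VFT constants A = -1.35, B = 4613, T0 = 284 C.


VFT equation: log(eta) = A + B / (T - T0)
  T - T0 = 627 - 284 = 343
  B / (T - T0) = 4613 / 343 = 13.449
  log(eta) = -1.35 + 13.449 = 12.099

12.099
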